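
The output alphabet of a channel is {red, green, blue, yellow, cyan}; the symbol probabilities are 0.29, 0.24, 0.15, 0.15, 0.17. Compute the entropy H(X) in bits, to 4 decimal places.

2.2677 bits

H = −Σ pᵢ log₂ pᵢ.
−0.29·log₂(0.29) = 0.5179
−0.24·log₂(0.24) = 0.4941
−0.15·log₂(0.15) = 0.4105
−0.15·log₂(0.15) = 0.4105
−0.17·log₂(0.17) = 0.4346
Sum ≈ 2.2677 → 2.2677 bits.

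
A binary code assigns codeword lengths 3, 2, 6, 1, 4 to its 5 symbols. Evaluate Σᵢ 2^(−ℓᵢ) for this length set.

With common denominator 2^6 = 64: Σ 2^(−ℓᵢ) = 8/64 + 16/64 + 1/64 + 32/64 + 4/64 = 61/64 = 0.953125.

0.953125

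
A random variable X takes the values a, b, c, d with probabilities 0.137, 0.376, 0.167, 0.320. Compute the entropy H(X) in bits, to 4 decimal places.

H = −Σ pᵢ log₂ pᵢ.
−0.137·log₂(0.137) = 0.3929
−0.376·log₂(0.376) = 0.5306
−0.167·log₂(0.167) = 0.4312
−0.320·log₂(0.320) = 0.5260
Sum ≈ 1.8807 → 1.8807 bits.

1.8807 bits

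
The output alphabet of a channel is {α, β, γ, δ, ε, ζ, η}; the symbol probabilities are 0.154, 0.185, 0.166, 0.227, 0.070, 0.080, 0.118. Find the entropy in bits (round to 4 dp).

2.7056 bits

H = −Σ pᵢ log₂ pᵢ.
−0.154·log₂(0.154) = 0.4156
−0.185·log₂(0.185) = 0.4504
−0.166·log₂(0.166) = 0.4301
−0.227·log₂(0.227) = 0.4856
−0.070·log₂(0.070) = 0.2686
−0.080·log₂(0.080) = 0.2915
−0.118·log₂(0.118) = 0.3638
Sum ≈ 2.7056 → 2.7056 bits.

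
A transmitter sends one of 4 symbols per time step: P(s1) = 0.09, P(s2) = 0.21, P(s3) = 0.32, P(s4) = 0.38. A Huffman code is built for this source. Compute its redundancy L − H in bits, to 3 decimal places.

0.078 bits

Entropy H = −Σ p log₂ p ≈ 1.8420 bits.
Huffman merges: 9/100+21/100→3/10; 3/10+8/25→31/50; 19/50+31/50→1. L = 48/25 ≈ 1.9200.
L − H = 1.9200 − 1.8420 = 0.078 bits.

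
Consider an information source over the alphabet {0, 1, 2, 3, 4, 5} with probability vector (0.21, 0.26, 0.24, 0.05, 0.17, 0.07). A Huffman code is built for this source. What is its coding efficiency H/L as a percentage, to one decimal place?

Entropy H = −Σ p log₂ p ≈ 2.3915 bits.
Huffman merges: 1/20+7/100→3/25; 3/25+17/100→29/100; 21/100+6/25→9/20; 13/50+29/100→11/20; 9/20+11/20→1. L = 241/100 ≈ 2.4100.
Efficiency = H/L = 2.3915/2.4100 = 99.2%.

99.2%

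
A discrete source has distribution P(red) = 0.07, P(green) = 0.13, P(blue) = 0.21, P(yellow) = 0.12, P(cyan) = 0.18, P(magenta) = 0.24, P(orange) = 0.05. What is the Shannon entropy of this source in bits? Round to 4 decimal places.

2.6466 bits

H = −Σ pᵢ log₂ pᵢ.
−0.07·log₂(0.07) = 0.2686
−0.13·log₂(0.13) = 0.3826
−0.21·log₂(0.21) = 0.4728
−0.12·log₂(0.12) = 0.3671
−0.18·log₂(0.18) = 0.4453
−0.24·log₂(0.24) = 0.4941
−0.05·log₂(0.05) = 0.2161
Sum ≈ 2.6466 → 2.6466 bits.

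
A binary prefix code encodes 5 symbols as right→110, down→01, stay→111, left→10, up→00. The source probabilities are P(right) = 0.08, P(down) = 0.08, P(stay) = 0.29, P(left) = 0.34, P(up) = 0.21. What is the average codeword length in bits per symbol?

L̄ = Σ pᵢ·ℓᵢ = 0.08·3 + 0.08·2 + 0.29·3 + 0.34·2 + 0.21·2 = 2.37 bits/symbol.

2.37 bits/symbol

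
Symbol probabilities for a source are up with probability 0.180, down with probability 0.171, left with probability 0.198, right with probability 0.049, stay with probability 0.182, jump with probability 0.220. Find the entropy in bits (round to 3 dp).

2.485 bits

H = −Σ pᵢ log₂ pᵢ.
−0.180·log₂(0.180) = 0.4453
−0.171·log₂(0.171) = 0.4357
−0.198·log₂(0.198) = 0.4626
−0.049·log₂(0.049) = 0.2132
−0.182·log₂(0.182) = 0.4474
−0.220·log₂(0.220) = 0.4806
Sum ≈ 2.4847 → 2.485 bits.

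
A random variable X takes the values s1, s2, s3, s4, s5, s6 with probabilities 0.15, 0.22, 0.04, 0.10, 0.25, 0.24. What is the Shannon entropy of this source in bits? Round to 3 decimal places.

2.403 bits

H = −Σ pᵢ log₂ pᵢ.
−0.15·log₂(0.15) = 0.4105
−0.22·log₂(0.22) = 0.4806
−0.04·log₂(0.04) = 0.1858
−0.10·log₂(0.10) = 0.3322
−0.25·log₂(0.25) = 0.5000
−0.24·log₂(0.24) = 0.4941
Sum ≈ 2.4032 → 2.403 bits.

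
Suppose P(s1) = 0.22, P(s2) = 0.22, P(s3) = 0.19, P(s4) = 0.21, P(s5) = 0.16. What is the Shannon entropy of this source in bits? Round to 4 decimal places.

H = −Σ pᵢ log₂ pᵢ.
−0.22·log₂(0.22) = 0.4806
−0.22·log₂(0.22) = 0.4806
−0.19·log₂(0.19) = 0.4552
−0.21·log₂(0.21) = 0.4728
−0.16·log₂(0.16) = 0.4230
Sum ≈ 2.3122 → 2.3122 bits.

2.3122 bits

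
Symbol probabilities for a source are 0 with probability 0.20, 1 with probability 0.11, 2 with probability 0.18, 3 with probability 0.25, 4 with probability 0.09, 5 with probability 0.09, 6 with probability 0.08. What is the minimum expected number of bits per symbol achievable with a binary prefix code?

2.72 bits/symbol

Repeatedly combine the two least-probable nodes; the expected code length is the sum of the merged weights.
merge 2/25 + 9/100 → 17/100
merge 9/100 + 11/100 → 1/5
merge 17/100 + 9/50 → 7/20
merge 1/5 + 1/5 → 2/5
merge 1/4 + 7/20 → 3/5
merge 2/5 + 3/5 → 1
L = 17/100 + 1/5 + 7/20 + 2/5 + 3/5 + 1 = 68/25 = 2.72 bits/symbol.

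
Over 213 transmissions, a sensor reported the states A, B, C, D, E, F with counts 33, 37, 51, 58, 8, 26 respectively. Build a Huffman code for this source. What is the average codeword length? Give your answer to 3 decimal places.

2.474 bits/symbol

Probabilities are the counts divided by 213.
Repeatedly combine the two least-probable nodes; the expected code length is the sum of the merged weights.
merge 8/213 + 26/213 → 34/213
merge 11/71 + 34/213 → 67/213
merge 37/213 + 17/71 → 88/213
merge 58/213 + 67/213 → 125/213
merge 88/213 + 125/213 → 1
L = 34/213 + 67/213 + 88/213 + 125/213 + 1 = 527/213 ≈ 2.474 bits/symbol.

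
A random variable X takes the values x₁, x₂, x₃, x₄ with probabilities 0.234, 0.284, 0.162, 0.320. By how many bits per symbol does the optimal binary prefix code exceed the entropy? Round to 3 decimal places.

Entropy H = −Σ p log₂ p ≈ 1.9575 bits.
Huffman merges: 81/500+117/500→99/250; 71/250+8/25→151/250; 99/250+151/250→1. L = 2 ≈ 2.0000.
L − H = 2.0000 − 1.9575 = 0.042 bits.

0.042 bits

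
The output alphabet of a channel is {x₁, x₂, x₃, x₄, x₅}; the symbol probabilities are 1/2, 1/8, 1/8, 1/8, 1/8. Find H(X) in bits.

Each probability is a power of 1/2, so log₂(1/p) is an integer.
H = Σ p·log₂(1/p) = 1/2·1 + 1/8·3 + 1/8·3 + 1/8·3 + 1/8·3 = 2 bits.

2 bits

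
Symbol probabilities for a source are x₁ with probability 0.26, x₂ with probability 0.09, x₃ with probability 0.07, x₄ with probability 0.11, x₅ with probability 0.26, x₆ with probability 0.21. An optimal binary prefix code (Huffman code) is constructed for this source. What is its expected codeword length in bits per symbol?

2.43 bits/symbol

Repeatedly combine the two least-probable nodes; the expected code length is the sum of the merged weights.
merge 7/100 + 9/100 → 4/25
merge 11/100 + 4/25 → 27/100
merge 21/100 + 13/50 → 47/100
merge 13/50 + 27/100 → 53/100
merge 47/100 + 53/100 → 1
L = 4/25 + 27/100 + 47/100 + 53/100 + 1 = 243/100 = 2.43 bits/symbol.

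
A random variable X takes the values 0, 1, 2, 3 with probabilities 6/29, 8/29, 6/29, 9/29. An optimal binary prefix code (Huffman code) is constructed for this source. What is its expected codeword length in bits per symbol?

Repeatedly combine the two least-probable nodes; the expected code length is the sum of the merged weights.
merge 6/29 + 6/29 → 12/29
merge 8/29 + 9/29 → 17/29
merge 12/29 + 17/29 → 1
L = 12/29 + 17/29 + 1 = 2 bits/symbol.

2 bits/symbol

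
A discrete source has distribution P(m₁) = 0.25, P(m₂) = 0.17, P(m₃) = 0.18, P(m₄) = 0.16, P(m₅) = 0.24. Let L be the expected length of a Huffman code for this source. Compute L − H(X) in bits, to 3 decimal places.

Entropy H = −Σ p log₂ p ≈ 2.2970 bits.
Huffman merges: 4/25+17/100→33/100; 9/50+6/25→21/50; 1/4+33/100→29/50; 21/50+29/50→1. L = 233/100 ≈ 2.3300.
L − H = 2.3300 − 2.2970 = 0.033 bits.

0.033 bits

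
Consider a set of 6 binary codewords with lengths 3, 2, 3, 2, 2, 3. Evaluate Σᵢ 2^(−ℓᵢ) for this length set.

With common denominator 2^3 = 8: Σ 2^(−ℓᵢ) = 1/8 + 2/8 + 1/8 + 2/8 + 2/8 + 1/8 = 9/8 = 1.125.

1.125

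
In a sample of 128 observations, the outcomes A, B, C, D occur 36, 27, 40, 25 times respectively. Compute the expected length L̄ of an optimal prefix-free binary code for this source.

2 bits/symbol

Probabilities are the counts divided by 128.
Repeatedly combine the two least-probable nodes; the expected code length is the sum of the merged weights.
merge 25/128 + 27/128 → 13/32
merge 9/32 + 5/16 → 19/32
merge 13/32 + 19/32 → 1
L = 13/32 + 19/32 + 1 = 2 bits/symbol.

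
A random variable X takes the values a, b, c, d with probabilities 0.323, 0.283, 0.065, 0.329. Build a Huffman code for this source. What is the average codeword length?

2 bits/symbol

Repeatedly combine the two least-probable nodes; the expected code length is the sum of the merged weights.
merge 13/200 + 283/1000 → 87/250
merge 323/1000 + 329/1000 → 163/250
merge 87/250 + 163/250 → 1
L = 87/250 + 163/250 + 1 = 2 bits/symbol.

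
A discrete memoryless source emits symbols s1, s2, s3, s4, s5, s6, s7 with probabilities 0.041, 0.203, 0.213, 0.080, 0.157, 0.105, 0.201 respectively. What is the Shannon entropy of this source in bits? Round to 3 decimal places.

H = −Σ pᵢ log₂ pᵢ.
−0.041·log₂(0.041) = 0.1889
−0.203·log₂(0.203) = 0.4670
−0.213·log₂(0.213) = 0.4752
−0.080·log₂(0.080) = 0.2915
−0.157·log₂(0.157) = 0.4194
−0.105·log₂(0.105) = 0.3414
−0.201·log₂(0.201) = 0.4653
Sum ≈ 2.6487 → 2.649 bits.

2.649 bits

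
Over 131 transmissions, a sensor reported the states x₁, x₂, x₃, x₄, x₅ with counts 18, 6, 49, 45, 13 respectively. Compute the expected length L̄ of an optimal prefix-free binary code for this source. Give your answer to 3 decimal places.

Probabilities are the counts divided by 131.
Repeatedly combine the two least-probable nodes; the expected code length is the sum of the merged weights.
merge 6/131 + 13/131 → 19/131
merge 18/131 + 19/131 → 37/131
merge 37/131 + 45/131 → 82/131
merge 49/131 + 82/131 → 1
L = 19/131 + 37/131 + 82/131 + 1 = 269/131 ≈ 2.053 bits/symbol.

2.053 bits/symbol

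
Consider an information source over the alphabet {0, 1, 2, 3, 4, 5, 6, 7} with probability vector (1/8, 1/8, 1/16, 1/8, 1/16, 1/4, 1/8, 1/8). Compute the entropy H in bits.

Each probability is a power of 1/2, so log₂(1/p) is an integer.
H = Σ p·log₂(1/p) = 1/8·3 + 1/8·3 + 1/16·4 + 1/8·3 + 1/16·4 + 1/4·2 + 1/8·3 + 1/8·3 = 2.875 bits.

2.875 bits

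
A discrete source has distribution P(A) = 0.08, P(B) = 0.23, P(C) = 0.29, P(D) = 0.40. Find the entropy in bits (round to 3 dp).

1.826 bits

H = −Σ pᵢ log₂ pᵢ.
−0.08·log₂(0.08) = 0.2915
−0.23·log₂(0.23) = 0.4877
−0.29·log₂(0.29) = 0.5179
−0.40·log₂(0.40) = 0.5288
Sum ≈ 1.8259 → 1.826 bits.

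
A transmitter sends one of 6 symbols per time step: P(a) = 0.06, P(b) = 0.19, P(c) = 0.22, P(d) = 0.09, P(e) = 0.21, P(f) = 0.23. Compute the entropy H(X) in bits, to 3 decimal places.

2.452 bits

H = −Σ pᵢ log₂ pᵢ.
−0.06·log₂(0.06) = 0.2435
−0.19·log₂(0.19) = 0.4552
−0.22·log₂(0.22) = 0.4806
−0.09·log₂(0.09) = 0.3127
−0.21·log₂(0.21) = 0.4728
−0.23·log₂(0.23) = 0.4877
Sum ≈ 2.4525 → 2.452 bits.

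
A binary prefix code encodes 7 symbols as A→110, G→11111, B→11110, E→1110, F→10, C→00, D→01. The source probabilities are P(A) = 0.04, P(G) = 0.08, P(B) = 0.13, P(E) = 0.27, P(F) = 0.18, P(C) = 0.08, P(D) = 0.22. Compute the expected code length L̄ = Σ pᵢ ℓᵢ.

3.21 bits/symbol

L̄ = Σ pᵢ·ℓᵢ = 0.04·3 + 0.08·5 + 0.13·5 + 0.27·4 + 0.18·2 + 0.08·2 + 0.22·2 = 3.21 bits/symbol.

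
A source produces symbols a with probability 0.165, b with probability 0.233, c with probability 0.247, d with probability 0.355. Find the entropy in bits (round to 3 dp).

1.947 bits

H = −Σ pᵢ log₂ pᵢ.
−0.165·log₂(0.165) = 0.4289
−0.233·log₂(0.233) = 0.4897
−0.247·log₂(0.247) = 0.4983
−0.355·log₂(0.355) = 0.5304
Sum ≈ 1.9473 → 1.947 bits.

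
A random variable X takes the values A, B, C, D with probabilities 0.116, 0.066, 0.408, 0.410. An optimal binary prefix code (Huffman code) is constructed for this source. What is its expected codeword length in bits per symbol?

Repeatedly combine the two least-probable nodes; the expected code length is the sum of the merged weights.
merge 33/500 + 29/250 → 91/500
merge 91/500 + 51/125 → 59/100
merge 41/100 + 59/100 → 1
L = 91/500 + 59/100 + 1 = 443/250 = 1.772 bits/symbol.

1.772 bits/symbol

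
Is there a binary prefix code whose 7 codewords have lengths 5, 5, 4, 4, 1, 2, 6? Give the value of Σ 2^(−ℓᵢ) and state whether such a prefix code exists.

0.953125; yes

With common denominator 2^6 = 64: Σ 2^(−ℓᵢ) = 2/64 + 2/64 + 4/64 + 4/64 + 32/64 + 16/64 + 1/64 = 61/64 = 0.953125.
Kraft's inequality requires Σ ≤ 1; here Σ = 0.953125 ≤ 1, so such a prefix code exists.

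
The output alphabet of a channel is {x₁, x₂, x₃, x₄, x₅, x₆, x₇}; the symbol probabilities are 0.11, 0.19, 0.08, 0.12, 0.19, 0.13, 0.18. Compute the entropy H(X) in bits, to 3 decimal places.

2.747 bits

H = −Σ pᵢ log₂ pᵢ.
−0.11·log₂(0.11) = 0.3503
−0.19·log₂(0.19) = 0.4552
−0.08·log₂(0.08) = 0.2915
−0.12·log₂(0.12) = 0.3671
−0.19·log₂(0.19) = 0.4552
−0.13·log₂(0.13) = 0.3826
−0.18·log₂(0.18) = 0.4453
Sum ≈ 2.7473 → 2.747 bits.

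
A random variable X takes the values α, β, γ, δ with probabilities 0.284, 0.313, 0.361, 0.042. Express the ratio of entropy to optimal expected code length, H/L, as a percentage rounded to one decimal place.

89.7%

Entropy H = −Σ p log₂ p ≈ 1.7630 bits.
Huffman merges: 21/500+71/250→163/500; 313/1000+163/500→639/1000; 361/1000+639/1000→1. L = 393/200 ≈ 1.9650.
Efficiency = H/L = 1.7630/1.9650 = 89.7%.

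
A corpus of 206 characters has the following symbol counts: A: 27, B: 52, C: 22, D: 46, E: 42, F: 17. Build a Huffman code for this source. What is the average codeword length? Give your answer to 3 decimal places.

Probabilities are the counts divided by 206.
Repeatedly combine the two least-probable nodes; the expected code length is the sum of the merged weights.
merge 17/206 + 11/103 → 39/206
merge 27/206 + 39/206 → 33/103
merge 21/103 + 23/103 → 44/103
merge 26/103 + 33/103 → 59/103
merge 44/103 + 59/103 → 1
L = 39/206 + 33/103 + 44/103 + 59/103 + 1 = 517/206 ≈ 2.510 bits/symbol.

2.510 bits/symbol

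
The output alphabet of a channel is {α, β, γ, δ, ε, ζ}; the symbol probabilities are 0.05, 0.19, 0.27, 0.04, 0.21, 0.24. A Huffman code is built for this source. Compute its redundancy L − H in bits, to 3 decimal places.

Entropy H = −Σ p log₂ p ≈ 2.3341 bits.
Huffman merges: 1/25+1/20→9/100; 9/100+19/100→7/25; 21/100+6/25→9/20; 27/100+7/25→11/20; 9/20+11/20→1. L = 237/100 ≈ 2.3700.
L − H = 2.3700 − 2.3341 = 0.036 bits.

0.036 bits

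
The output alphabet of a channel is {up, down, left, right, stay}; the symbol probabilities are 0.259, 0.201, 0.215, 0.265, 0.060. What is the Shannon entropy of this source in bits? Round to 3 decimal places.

H = −Σ pᵢ log₂ pᵢ.
−0.259·log₂(0.259) = 0.5048
−0.201·log₂(0.201) = 0.4653
−0.215·log₂(0.215) = 0.4768
−0.265·log₂(0.265) = 0.5077
−0.060·log₂(0.060) = 0.2435
Sum ≈ 2.1981 → 2.198 bits.

2.198 bits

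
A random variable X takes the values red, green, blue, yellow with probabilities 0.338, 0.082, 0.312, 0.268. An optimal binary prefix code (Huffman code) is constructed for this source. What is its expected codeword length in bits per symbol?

Repeatedly combine the two least-probable nodes; the expected code length is the sum of the merged weights.
merge 41/500 + 67/250 → 7/20
merge 39/125 + 169/500 → 13/20
merge 7/20 + 13/20 → 1
L = 7/20 + 13/20 + 1 = 2 bits/symbol.

2 bits/symbol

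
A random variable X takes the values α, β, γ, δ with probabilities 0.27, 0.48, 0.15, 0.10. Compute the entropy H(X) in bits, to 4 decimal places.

H = −Σ pᵢ log₂ pᵢ.
−0.27·log₂(0.27) = 0.5100
−0.48·log₂(0.48) = 0.5083
−0.15·log₂(0.15) = 0.4105
−0.10·log₂(0.10) = 0.3322
Sum ≈ 1.7610 → 1.7610 bits.

1.7610 bits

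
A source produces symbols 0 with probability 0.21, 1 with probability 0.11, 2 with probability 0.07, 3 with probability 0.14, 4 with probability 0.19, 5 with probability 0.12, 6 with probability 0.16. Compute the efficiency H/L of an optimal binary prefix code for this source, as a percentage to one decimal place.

Entropy H = −Σ p log₂ p ≈ 2.7341 bits.
Huffman merges: 7/100+11/100→9/50; 3/25+7/50→13/50; 4/25+9/50→17/50; 19/100+21/100→2/5; 13/50+17/50→3/5; 2/5+3/5→1. L = 139/50 ≈ 2.7800.
Efficiency = H/L = 2.7341/2.7800 = 98.3%.

98.3%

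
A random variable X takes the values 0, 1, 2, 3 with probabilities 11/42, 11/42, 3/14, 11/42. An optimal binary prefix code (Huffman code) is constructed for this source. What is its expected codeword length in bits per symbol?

Repeatedly combine the two least-probable nodes; the expected code length is the sum of the merged weights.
merge 3/14 + 11/42 → 10/21
merge 11/42 + 11/42 → 11/21
merge 10/21 + 11/21 → 1
L = 10/21 + 11/21 + 1 = 2 bits/symbol.

2 bits/symbol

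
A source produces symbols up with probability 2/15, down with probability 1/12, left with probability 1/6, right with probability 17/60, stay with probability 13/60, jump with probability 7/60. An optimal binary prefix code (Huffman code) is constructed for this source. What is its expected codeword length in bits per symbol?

2.5 bits/symbol

Repeatedly combine the two least-probable nodes; the expected code length is the sum of the merged weights.
merge 1/12 + 7/60 → 1/5
merge 2/15 + 1/6 → 3/10
merge 1/5 + 13/60 → 5/12
merge 17/60 + 3/10 → 7/12
merge 5/12 + 7/12 → 1
L = 1/5 + 3/10 + 5/12 + 7/12 + 1 = 5/2 = 2.5 bits/symbol.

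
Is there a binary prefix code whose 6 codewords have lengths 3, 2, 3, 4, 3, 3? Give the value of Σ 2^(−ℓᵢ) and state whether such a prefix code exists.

With common denominator 2^4 = 16: Σ 2^(−ℓᵢ) = 2/16 + 4/16 + 2/16 + 1/16 + 2/16 + 2/16 = 13/16 = 0.8125.
Kraft's inequality requires Σ ≤ 1; here Σ = 0.8125 ≤ 1, so such a prefix code exists.

0.8125; yes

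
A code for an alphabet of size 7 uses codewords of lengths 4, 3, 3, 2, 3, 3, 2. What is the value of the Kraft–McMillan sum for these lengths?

With common denominator 2^4 = 16: Σ 2^(−ℓᵢ) = 1/16 + 2/16 + 2/16 + 4/16 + 2/16 + 2/16 + 4/16 = 17/16 = 1.0625.

1.0625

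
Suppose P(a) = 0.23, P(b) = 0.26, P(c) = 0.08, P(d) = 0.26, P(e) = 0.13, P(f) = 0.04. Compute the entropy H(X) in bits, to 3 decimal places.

2.358 bits

H = −Σ pᵢ log₂ pᵢ.
−0.23·log₂(0.23) = 0.4877
−0.26·log₂(0.26) = 0.5053
−0.08·log₂(0.08) = 0.2915
−0.26·log₂(0.26) = 0.5053
−0.13·log₂(0.13) = 0.3826
−0.04·log₂(0.04) = 0.1858
Sum ≈ 2.3582 → 2.358 bits.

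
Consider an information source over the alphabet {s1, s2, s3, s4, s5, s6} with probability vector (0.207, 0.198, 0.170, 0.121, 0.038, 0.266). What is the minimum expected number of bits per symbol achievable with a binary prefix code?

Repeatedly combine the two least-probable nodes; the expected code length is the sum of the merged weights.
merge 19/500 + 121/1000 → 159/1000
merge 159/1000 + 17/100 → 329/1000
merge 99/500 + 207/1000 → 81/200
merge 133/500 + 329/1000 → 119/200
merge 81/200 + 119/200 → 1
L = 159/1000 + 329/1000 + 81/200 + 119/200 + 1 = 311/125 = 2.488 bits/symbol.

2.488 bits/symbol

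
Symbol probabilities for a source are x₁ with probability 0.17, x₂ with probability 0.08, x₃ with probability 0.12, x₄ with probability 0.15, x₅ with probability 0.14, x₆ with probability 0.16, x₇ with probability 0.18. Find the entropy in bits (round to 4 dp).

H = −Σ pᵢ log₂ pᵢ.
−0.17·log₂(0.17) = 0.4346
−0.08·log₂(0.08) = 0.2915
−0.12·log₂(0.12) = 0.3671
−0.15·log₂(0.15) = 0.4105
−0.14·log₂(0.14) = 0.3971
−0.16·log₂(0.16) = 0.4230
−0.18·log₂(0.18) = 0.4453
Sum ≈ 2.7691 → 2.7691 bits.

2.7691 bits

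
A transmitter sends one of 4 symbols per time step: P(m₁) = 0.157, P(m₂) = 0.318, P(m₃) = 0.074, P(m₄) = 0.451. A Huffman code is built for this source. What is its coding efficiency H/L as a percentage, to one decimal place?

Entropy H = −Σ p log₂ p ≈ 1.7411 bits.
Huffman merges: 37/500+157/1000→231/1000; 231/1000+159/500→549/1000; 451/1000+549/1000→1. L = 89/50 ≈ 1.7800.
Efficiency = H/L = 1.7411/1.7800 = 97.8%.

97.8%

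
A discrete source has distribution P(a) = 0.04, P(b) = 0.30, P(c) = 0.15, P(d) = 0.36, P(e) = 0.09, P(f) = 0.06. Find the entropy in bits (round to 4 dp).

2.2042 bits

H = −Σ pᵢ log₂ pᵢ.
−0.04·log₂(0.04) = 0.1858
−0.30·log₂(0.30) = 0.5211
−0.15·log₂(0.15) = 0.4105
−0.36·log₂(0.36) = 0.5306
−0.09·log₂(0.09) = 0.3127
−0.06·log₂(0.06) = 0.2435
Sum ≈ 2.2042 → 2.2042 bits.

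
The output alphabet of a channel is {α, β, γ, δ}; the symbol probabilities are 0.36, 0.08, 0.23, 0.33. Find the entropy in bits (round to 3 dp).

1.838 bits

H = −Σ pᵢ log₂ pᵢ.
−0.36·log₂(0.36) = 0.5306
−0.08·log₂(0.08) = 0.2915
−0.23·log₂(0.23) = 0.4877
−0.33·log₂(0.33) = 0.5278
Sum ≈ 1.8376 → 1.838 bits.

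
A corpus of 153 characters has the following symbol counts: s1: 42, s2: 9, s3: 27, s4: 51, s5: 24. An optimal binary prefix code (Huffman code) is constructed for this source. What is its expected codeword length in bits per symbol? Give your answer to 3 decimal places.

Probabilities are the counts divided by 153.
Repeatedly combine the two least-probable nodes; the expected code length is the sum of the merged weights.
merge 1/17 + 8/51 → 11/51
merge 3/17 + 11/51 → 20/51
merge 14/51 + 1/3 → 31/51
merge 20/51 + 31/51 → 1
L = 11/51 + 20/51 + 31/51 + 1 = 113/51 ≈ 2.216 bits/symbol.

2.216 bits/symbol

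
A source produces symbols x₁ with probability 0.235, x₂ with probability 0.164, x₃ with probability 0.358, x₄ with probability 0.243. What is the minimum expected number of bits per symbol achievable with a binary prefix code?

2 bits/symbol

Repeatedly combine the two least-probable nodes; the expected code length is the sum of the merged weights.
merge 41/250 + 47/200 → 399/1000
merge 243/1000 + 179/500 → 601/1000
merge 399/1000 + 601/1000 → 1
L = 399/1000 + 601/1000 + 1 = 2 bits/symbol.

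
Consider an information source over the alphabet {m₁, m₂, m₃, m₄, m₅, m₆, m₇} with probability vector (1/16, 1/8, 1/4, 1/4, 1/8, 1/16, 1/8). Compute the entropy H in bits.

2.625 bits

Each probability is a power of 1/2, so log₂(1/p) is an integer.
H = Σ p·log₂(1/p) = 1/16·4 + 1/8·3 + 1/4·2 + 1/4·2 + 1/8·3 + 1/16·4 + 1/8·3 = 2.625 bits.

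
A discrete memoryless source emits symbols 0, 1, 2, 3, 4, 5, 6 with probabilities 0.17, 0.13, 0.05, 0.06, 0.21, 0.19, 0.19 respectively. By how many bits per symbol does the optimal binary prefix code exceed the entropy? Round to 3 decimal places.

0.050 bits

Entropy H = −Σ p log₂ p ≈ 2.6601 bits.
Huffman merges: 1/20+3/50→11/100; 11/100+13/100→6/25; 17/100+19/100→9/25; 19/100+21/100→2/5; 6/25+9/25→3/5; 2/5+3/5→1. L = 271/100 ≈ 2.7100.
L − H = 2.7100 − 2.6601 = 0.050 bits.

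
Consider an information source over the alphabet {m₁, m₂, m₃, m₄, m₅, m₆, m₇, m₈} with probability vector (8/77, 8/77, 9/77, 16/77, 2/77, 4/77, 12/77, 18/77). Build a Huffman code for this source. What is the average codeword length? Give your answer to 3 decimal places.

Repeatedly combine the two least-probable nodes; the expected code length is the sum of the merged weights.
merge 2/77 + 4/77 → 6/77
merge 6/77 + 8/77 → 2/11
merge 8/77 + 9/77 → 17/77
merge 12/77 + 2/11 → 26/77
merge 16/77 + 17/77 → 3/7
merge 18/77 + 26/77 → 4/7
merge 3/7 + 4/7 → 1
L = 6/77 + 2/11 + 17/77 + 26/77 + 3/7 + 4/7 + 1 = 31/11 ≈ 2.818 bits/symbol.

2.818 bits/symbol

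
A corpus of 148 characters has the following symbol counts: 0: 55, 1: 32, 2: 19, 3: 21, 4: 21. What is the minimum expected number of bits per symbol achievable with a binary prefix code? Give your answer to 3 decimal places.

2.257 bits/symbol

Probabilities are the counts divided by 148.
Repeatedly combine the two least-probable nodes; the expected code length is the sum of the merged weights.
merge 19/148 + 21/148 → 10/37
merge 21/148 + 8/37 → 53/148
merge 10/37 + 53/148 → 93/148
merge 55/148 + 93/148 → 1
L = 10/37 + 53/148 + 93/148 + 1 = 167/74 ≈ 2.257 bits/symbol.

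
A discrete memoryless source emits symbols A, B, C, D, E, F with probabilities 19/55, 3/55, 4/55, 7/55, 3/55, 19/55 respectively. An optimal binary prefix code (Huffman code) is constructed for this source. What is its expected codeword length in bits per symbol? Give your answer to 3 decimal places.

2.255 bits/symbol

Repeatedly combine the two least-probable nodes; the expected code length is the sum of the merged weights.
merge 3/55 + 3/55 → 6/55
merge 4/55 + 6/55 → 2/11
merge 7/55 + 2/11 → 17/55
merge 17/55 + 19/55 → 36/55
merge 19/55 + 36/55 → 1
L = 6/55 + 2/11 + 17/55 + 36/55 + 1 = 124/55 ≈ 2.255 bits/symbol.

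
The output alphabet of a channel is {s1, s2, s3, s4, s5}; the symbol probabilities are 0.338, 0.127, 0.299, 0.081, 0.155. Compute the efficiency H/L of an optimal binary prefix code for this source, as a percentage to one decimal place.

Entropy H = −Σ p log₂ p ≈ 2.1384 bits.
Huffman merges: 81/1000+127/1000→26/125; 31/200+26/125→363/1000; 299/1000+169/500→637/1000; 363/1000+637/1000→1. L = 276/125 ≈ 2.2080.
Efficiency = H/L = 2.1384/2.2080 = 96.8%.

96.8%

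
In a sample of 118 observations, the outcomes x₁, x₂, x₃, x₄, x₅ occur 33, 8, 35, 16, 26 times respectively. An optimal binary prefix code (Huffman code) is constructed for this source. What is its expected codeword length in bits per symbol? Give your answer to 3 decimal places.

2.203 bits/symbol

Probabilities are the counts divided by 118.
Repeatedly combine the two least-probable nodes; the expected code length is the sum of the merged weights.
merge 4/59 + 8/59 → 12/59
merge 12/59 + 13/59 → 25/59
merge 33/118 + 35/118 → 34/59
merge 25/59 + 34/59 → 1
L = 12/59 + 25/59 + 34/59 + 1 = 130/59 ≈ 2.203 bits/symbol.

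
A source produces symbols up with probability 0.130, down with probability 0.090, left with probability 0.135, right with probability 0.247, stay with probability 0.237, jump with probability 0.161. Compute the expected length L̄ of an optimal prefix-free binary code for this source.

2.516 bits/symbol

Repeatedly combine the two least-probable nodes; the expected code length is the sum of the merged weights.
merge 9/100 + 13/100 → 11/50
merge 27/200 + 161/1000 → 37/125
merge 11/50 + 237/1000 → 457/1000
merge 247/1000 + 37/125 → 543/1000
merge 457/1000 + 543/1000 → 1
L = 11/50 + 37/125 + 457/1000 + 543/1000 + 1 = 629/250 = 2.516 bits/symbol.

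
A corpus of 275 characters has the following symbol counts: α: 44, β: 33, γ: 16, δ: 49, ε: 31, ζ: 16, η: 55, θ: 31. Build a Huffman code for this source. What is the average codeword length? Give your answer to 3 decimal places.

2.916 bits/symbol

Probabilities are the counts divided by 275.
Repeatedly combine the two least-probable nodes; the expected code length is the sum of the merged weights.
merge 16/275 + 16/275 → 32/275
merge 31/275 + 31/275 → 62/275
merge 32/275 + 3/25 → 13/55
merge 4/25 + 49/275 → 93/275
merge 1/5 + 62/275 → 117/275
merge 13/55 + 93/275 → 158/275
merge 117/275 + 158/275 → 1
L = 32/275 + 62/275 + 13/55 + 93/275 + 117/275 + 158/275 + 1 = 802/275 ≈ 2.916 bits/symbol.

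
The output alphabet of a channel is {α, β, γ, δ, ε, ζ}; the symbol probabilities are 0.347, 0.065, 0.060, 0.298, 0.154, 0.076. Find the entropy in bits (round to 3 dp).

H = −Σ pᵢ log₂ pᵢ.
−0.347·log₂(0.347) = 0.5299
−0.065·log₂(0.065) = 0.2563
−0.060·log₂(0.060) = 0.2435
−0.298·log₂(0.298) = 0.5205
−0.154·log₂(0.154) = 0.4156
−0.076·log₂(0.076) = 0.2826
Sum ≈ 2.2484 → 2.248 bits.

2.248 bits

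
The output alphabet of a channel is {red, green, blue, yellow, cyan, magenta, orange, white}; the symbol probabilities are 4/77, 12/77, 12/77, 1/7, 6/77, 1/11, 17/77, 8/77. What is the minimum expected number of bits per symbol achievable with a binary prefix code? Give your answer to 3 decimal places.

Repeatedly combine the two least-probable nodes; the expected code length is the sum of the merged weights.
merge 4/77 + 6/77 → 10/77
merge 1/11 + 8/77 → 15/77
merge 10/77 + 1/7 → 3/11
merge 12/77 + 12/77 → 24/77
merge 15/77 + 17/77 → 32/77
merge 3/11 + 24/77 → 45/77
merge 32/77 + 45/77 → 1
L = 10/77 + 15/77 + 3/11 + 24/77 + 32/77 + 45/77 + 1 = 32/11 ≈ 2.909 bits/symbol.

2.909 bits/symbol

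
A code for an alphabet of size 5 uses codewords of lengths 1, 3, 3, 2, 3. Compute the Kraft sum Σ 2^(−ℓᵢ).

1.125

With common denominator 2^3 = 8: Σ 2^(−ℓᵢ) = 4/8 + 1/8 + 1/8 + 2/8 + 1/8 = 9/8 = 1.125.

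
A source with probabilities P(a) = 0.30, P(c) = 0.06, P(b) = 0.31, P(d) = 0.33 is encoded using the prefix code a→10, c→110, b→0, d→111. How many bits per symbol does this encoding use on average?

2.08 bits/symbol

L̄ = Σ pᵢ·ℓᵢ = 0.30·2 + 0.06·3 + 0.31·1 + 0.33·3 = 2.08 bits/symbol.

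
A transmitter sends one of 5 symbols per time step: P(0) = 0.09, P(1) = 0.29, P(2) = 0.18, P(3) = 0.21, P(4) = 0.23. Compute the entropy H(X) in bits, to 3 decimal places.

H = −Σ pᵢ log₂ pᵢ.
−0.09·log₂(0.09) = 0.3127
−0.29·log₂(0.29) = 0.5179
−0.18·log₂(0.18) = 0.4453
−0.21·log₂(0.21) = 0.4728
−0.23·log₂(0.23) = 0.4877
Sum ≈ 2.2364 → 2.236 bits.

2.236 bits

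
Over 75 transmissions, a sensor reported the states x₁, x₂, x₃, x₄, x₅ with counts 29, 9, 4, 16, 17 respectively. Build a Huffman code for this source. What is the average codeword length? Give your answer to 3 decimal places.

Probabilities are the counts divided by 75.
Repeatedly combine the two least-probable nodes; the expected code length is the sum of the merged weights.
merge 4/75 + 3/25 → 13/75
merge 13/75 + 16/75 → 29/75
merge 17/75 + 29/75 → 46/75
merge 29/75 + 46/75 → 1
L = 13/75 + 29/75 + 46/75 + 1 = 163/75 ≈ 2.173 bits/symbol.

2.173 bits/symbol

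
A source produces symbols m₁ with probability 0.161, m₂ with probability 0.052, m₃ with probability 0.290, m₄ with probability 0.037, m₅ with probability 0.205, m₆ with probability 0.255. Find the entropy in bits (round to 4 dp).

H = −Σ pᵢ log₂ pᵢ.
−0.161·log₂(0.161) = 0.4242
−0.052·log₂(0.052) = 0.2218
−0.290·log₂(0.290) = 0.5179
−0.037·log₂(0.037) = 0.1760
−0.205·log₂(0.205) = 0.4687
−0.255·log₂(0.255) = 0.5027
Sum ≈ 2.3113 → 2.3113 bits.

2.3113 bits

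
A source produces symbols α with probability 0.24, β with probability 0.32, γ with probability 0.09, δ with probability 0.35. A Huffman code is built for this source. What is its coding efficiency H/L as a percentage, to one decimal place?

94.1%

Entropy H = −Σ p log₂ p ≈ 1.8629 bits.
Huffman merges: 9/100+6/25→33/100; 8/25+33/100→13/20; 7/20+13/20→1. L = 99/50 ≈ 1.9800.
Efficiency = H/L = 1.8629/1.9800 = 94.1%.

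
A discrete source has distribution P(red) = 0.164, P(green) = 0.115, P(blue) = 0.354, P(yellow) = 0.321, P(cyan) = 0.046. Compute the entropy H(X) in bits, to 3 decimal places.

H = −Σ pᵢ log₂ pᵢ.
−0.164·log₂(0.164) = 0.4278
−0.115·log₂(0.115) = 0.3588
−0.354·log₂(0.354) = 0.5304
−0.321·log₂(0.321) = 0.5262
−0.046·log₂(0.046) = 0.2043
Sum ≈ 2.0475 → 2.048 bits.

2.048 bits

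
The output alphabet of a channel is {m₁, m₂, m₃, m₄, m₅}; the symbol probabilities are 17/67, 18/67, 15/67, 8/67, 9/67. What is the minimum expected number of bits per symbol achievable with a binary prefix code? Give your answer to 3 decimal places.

Repeatedly combine the two least-probable nodes; the expected code length is the sum of the merged weights.
merge 8/67 + 9/67 → 17/67
merge 15/67 + 17/67 → 32/67
merge 17/67 + 18/67 → 35/67
merge 32/67 + 35/67 → 1
L = 17/67 + 32/67 + 35/67 + 1 = 151/67 ≈ 2.254 bits/symbol.

2.254 bits/symbol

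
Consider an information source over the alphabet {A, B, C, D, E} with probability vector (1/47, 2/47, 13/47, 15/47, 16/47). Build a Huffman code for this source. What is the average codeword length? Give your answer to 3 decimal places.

Repeatedly combine the two least-probable nodes; the expected code length is the sum of the merged weights.
merge 1/47 + 2/47 → 3/47
merge 3/47 + 13/47 → 16/47
merge 15/47 + 16/47 → 31/47
merge 16/47 + 31/47 → 1
L = 3/47 + 16/47 + 31/47 + 1 = 97/47 ≈ 2.064 bits/symbol.

2.064 bits/symbol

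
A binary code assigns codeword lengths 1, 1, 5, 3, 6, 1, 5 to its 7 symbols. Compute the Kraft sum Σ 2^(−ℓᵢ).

With common denominator 2^6 = 64: Σ 2^(−ℓᵢ) = 32/64 + 32/64 + 2/64 + 8/64 + 1/64 + 32/64 + 2/64 = 109/64 = 1.703125.

1.703125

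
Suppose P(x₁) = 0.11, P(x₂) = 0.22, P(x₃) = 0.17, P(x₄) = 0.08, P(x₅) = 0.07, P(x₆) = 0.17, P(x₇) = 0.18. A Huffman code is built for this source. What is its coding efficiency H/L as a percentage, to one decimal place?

Entropy H = −Σ p log₂ p ≈ 2.7054 bits.
Huffman merges: 7/100+2/25→3/20; 11/100+3/20→13/50; 17/100+17/100→17/50; 9/50+11/50→2/5; 13/50+17/50→3/5; 2/5+3/5→1. L = 11/4 ≈ 2.7500.
Efficiency = H/L = 2.7054/2.7500 = 98.4%.

98.4%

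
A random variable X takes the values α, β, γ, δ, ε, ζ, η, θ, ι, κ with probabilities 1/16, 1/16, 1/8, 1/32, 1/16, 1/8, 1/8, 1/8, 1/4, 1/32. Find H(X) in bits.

Each probability is a power of 1/2, so log₂(1/p) is an integer.
H = Σ p·log₂(1/p) = 1/16·4 + 1/16·4 + 1/8·3 + 1/32·5 + 1/16·4 + 1/8·3 + 1/8·3 + 1/8·3 + 1/4·2 + 1/32·5 = 3.0625 bits.

3.0625 bits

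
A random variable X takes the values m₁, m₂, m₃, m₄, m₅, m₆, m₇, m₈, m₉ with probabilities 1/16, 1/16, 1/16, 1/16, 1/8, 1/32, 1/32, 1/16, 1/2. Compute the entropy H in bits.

Each probability is a power of 1/2, so log₂(1/p) is an integer.
H = Σ p·log₂(1/p) = 1/16·4 + 1/16·4 + 1/16·4 + 1/16·4 + 1/8·3 + 1/32·5 + 1/32·5 + 1/16·4 + 1/2·1 = 2.4375 bits.

2.4375 bits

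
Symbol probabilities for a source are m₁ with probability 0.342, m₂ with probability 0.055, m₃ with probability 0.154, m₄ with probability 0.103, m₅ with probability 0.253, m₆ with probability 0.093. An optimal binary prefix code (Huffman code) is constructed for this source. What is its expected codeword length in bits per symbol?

Repeatedly combine the two least-probable nodes; the expected code length is the sum of the merged weights.
merge 11/200 + 93/1000 → 37/250
merge 103/1000 + 37/250 → 251/1000
merge 77/500 + 251/1000 → 81/200
merge 253/1000 + 171/500 → 119/200
merge 81/200 + 119/200 → 1
L = 37/250 + 251/1000 + 81/200 + 119/200 + 1 = 2399/1000 = 2.399 bits/symbol.

2.399 bits/symbol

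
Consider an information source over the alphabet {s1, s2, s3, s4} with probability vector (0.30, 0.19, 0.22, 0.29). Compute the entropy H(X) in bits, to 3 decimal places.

1.975 bits

H = −Σ pᵢ log₂ pᵢ.
−0.30·log₂(0.30) = 0.5211
−0.19·log₂(0.19) = 0.4552
−0.22·log₂(0.22) = 0.4806
−0.29·log₂(0.29) = 0.5179
Sum ≈ 1.9748 → 1.975 bits.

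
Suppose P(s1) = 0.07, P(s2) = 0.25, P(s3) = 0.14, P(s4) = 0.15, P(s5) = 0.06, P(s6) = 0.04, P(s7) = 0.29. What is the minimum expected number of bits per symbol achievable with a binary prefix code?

Repeatedly combine the two least-probable nodes; the expected code length is the sum of the merged weights.
merge 1/25 + 3/50 → 1/10
merge 7/100 + 1/10 → 17/100
merge 7/50 + 3/20 → 29/100
merge 17/100 + 1/4 → 21/50
merge 29/100 + 29/100 → 29/50
merge 21/50 + 29/50 → 1
L = 1/10 + 17/100 + 29/100 + 21/50 + 29/50 + 1 = 64/25 = 2.56 bits/symbol.

2.56 bits/symbol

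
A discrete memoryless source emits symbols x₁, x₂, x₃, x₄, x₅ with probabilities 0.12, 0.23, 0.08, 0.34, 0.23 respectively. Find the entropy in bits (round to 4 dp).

H = −Σ pᵢ log₂ pᵢ.
−0.12·log₂(0.12) = 0.3671
−0.23·log₂(0.23) = 0.4877
−0.08·log₂(0.08) = 0.2915
−0.34·log₂(0.34) = 0.5292
−0.23·log₂(0.23) = 0.4877
Sum ≈ 2.1631 → 2.1631 bits.

2.1631 bits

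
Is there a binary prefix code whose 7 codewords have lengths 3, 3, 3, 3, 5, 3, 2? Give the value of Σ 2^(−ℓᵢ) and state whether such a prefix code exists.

With common denominator 2^5 = 32: Σ 2^(−ℓᵢ) = 4/32 + 4/32 + 4/32 + 4/32 + 1/32 + 4/32 + 8/32 = 29/32 = 0.90625.
Kraft's inequality requires Σ ≤ 1; here Σ = 0.90625 ≤ 1, so such a prefix code exists.

0.90625; yes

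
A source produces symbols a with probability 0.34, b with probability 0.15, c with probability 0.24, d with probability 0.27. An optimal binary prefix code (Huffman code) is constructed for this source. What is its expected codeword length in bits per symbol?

2 bits/symbol

Repeatedly combine the two least-probable nodes; the expected code length is the sum of the merged weights.
merge 3/20 + 6/25 → 39/100
merge 27/100 + 17/50 → 61/100
merge 39/100 + 61/100 → 1
L = 39/100 + 61/100 + 1 = 2 bits/symbol.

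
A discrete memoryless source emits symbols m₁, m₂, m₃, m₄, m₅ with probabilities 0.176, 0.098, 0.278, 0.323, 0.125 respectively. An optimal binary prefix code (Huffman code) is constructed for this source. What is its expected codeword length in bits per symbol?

Repeatedly combine the two least-probable nodes; the expected code length is the sum of the merged weights.
merge 49/500 + 1/8 → 223/1000
merge 22/125 + 223/1000 → 399/1000
merge 139/500 + 323/1000 → 601/1000
merge 399/1000 + 601/1000 → 1
L = 223/1000 + 399/1000 + 601/1000 + 1 = 2223/1000 = 2.223 bits/symbol.

2.223 bits/symbol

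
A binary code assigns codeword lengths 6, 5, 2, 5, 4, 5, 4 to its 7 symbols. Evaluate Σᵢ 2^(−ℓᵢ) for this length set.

0.484375

With common denominator 2^6 = 64: Σ 2^(−ℓᵢ) = 1/64 + 2/64 + 16/64 + 2/64 + 4/64 + 2/64 + 4/64 = 31/64 = 0.484375.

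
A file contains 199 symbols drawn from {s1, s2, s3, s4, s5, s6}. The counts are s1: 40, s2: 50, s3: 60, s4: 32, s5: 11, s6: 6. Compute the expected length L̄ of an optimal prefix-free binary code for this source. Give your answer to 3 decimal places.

Probabilities are the counts divided by 199.
Repeatedly combine the two least-probable nodes; the expected code length is the sum of the merged weights.
merge 6/199 + 11/199 → 17/199
merge 17/199 + 32/199 → 49/199
merge 40/199 + 49/199 → 89/199
merge 50/199 + 60/199 → 110/199
merge 89/199 + 110/199 → 1
L = 17/199 + 49/199 + 89/199 + 110/199 + 1 = 464/199 ≈ 2.332 bits/symbol.

2.332 bits/symbol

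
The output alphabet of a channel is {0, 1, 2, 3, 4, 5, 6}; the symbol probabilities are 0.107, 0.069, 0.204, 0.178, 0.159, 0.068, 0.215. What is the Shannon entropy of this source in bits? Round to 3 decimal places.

H = −Σ pᵢ log₂ pᵢ.
−0.107·log₂(0.107) = 0.3450
−0.069·log₂(0.069) = 0.2662
−0.204·log₂(0.204) = 0.4678
−0.178·log₂(0.178) = 0.4432
−0.159·log₂(0.159) = 0.4218
−0.068·log₂(0.068) = 0.2637
−0.215·log₂(0.215) = 0.4768
Sum ≈ 2.6845 → 2.685 bits.

2.685 bits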